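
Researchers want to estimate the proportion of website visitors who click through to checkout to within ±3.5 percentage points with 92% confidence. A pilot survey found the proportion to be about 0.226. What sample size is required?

438

For a proportion with margin E = 0.035 at 92% confidence, z = 1.751.
n = p̂(1−p̂)(z/E)² = 0.226 × 0.774 × (1.751/0.035)² = 437.81
Round up: n = 438.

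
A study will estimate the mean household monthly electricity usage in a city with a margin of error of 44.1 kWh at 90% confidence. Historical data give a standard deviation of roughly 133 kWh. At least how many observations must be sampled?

For a mean, the margin of error is E = z·σ/√n, so n = (zσ/E)².
At 90% confidence, z = 1.645.
n = (1.645 × 133 / 44.1)² = 24.61
Round up: n = 25.

25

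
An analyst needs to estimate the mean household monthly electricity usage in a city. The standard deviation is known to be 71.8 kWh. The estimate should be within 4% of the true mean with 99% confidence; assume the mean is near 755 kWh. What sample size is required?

38

For a mean, the margin of error is E = z·σ/√n, so n = (zσ/E)².
At 99% confidence, z = 2.576.
E = 4% of 755 = 30.2 kWh.
n = (2.576 × 71.8 / 30.2)² = 37.51
Round up: n = 38.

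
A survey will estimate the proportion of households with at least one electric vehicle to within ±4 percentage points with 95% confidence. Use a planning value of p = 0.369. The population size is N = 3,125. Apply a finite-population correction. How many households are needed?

n = 475

For a proportion with margin E = 0.04 at 95% confidence, z = 1.960.
n = p̂(1−p̂)(z/E)² = 0.369 × 0.631 × (1.960/0.04)² = 559.05 — call this n₀.
Finite-population correction with N = 3,125: n = n₀ / (1 + (n₀−1)/N) = 559.05 / 1.179 = 474.17
Round up: n = 475.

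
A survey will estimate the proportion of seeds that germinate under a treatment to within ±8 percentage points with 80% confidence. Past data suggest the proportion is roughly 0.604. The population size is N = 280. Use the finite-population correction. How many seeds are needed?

For a proportion with margin E = 0.08 at 80% confidence, z = 1.282.
n = p̂(1−p̂)(z/E)² = 0.604 × 0.396 × (1.282/0.08)² = 61.42 — call this n₀.
Finite-population correction with N = 280: n = n₀ / (1 + (n₀−1)/N) = 61.42 / 1.216 = 50.51
Round up: n = 51.

51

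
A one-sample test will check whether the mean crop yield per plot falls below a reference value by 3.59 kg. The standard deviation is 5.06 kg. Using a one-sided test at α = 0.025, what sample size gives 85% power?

18

For a one-sample z-test, n = ((z_α + z_β)·σ/δ)².
z_α = 1.960 (one-sided α = 0.025); z_β = 1.036 (power 85% → β = 0.15).
n = (2.996 × 5.06 / 3.59)² = 17.83
Round up: n = 18.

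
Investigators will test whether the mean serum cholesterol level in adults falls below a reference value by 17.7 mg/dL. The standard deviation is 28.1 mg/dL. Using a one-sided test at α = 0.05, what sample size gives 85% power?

For a one-sample z-test, n = ((z_α + z_β)·σ/δ)².
z_α = 1.645 (one-sided α = 0.05); z_β = 1.036 (power 85% → β = 0.15).
n = (2.681 × 28.1 / 17.7)² = 18.12
Round up: n = 19.

n = 19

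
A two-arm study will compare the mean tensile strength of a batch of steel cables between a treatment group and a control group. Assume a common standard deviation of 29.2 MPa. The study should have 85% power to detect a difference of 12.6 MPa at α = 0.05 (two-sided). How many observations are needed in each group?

97 per group

For two equal groups, n per group = 2·((z_{α/2} + z_β)·σ/δ)².
z_{α/2} = 1.960; z_β = 1.036 (power 85%).
n = 2 × (2.996 × 29.2 / 12.6)² = 2 × 48.21 = 96.42
Round up: n = 97 per group.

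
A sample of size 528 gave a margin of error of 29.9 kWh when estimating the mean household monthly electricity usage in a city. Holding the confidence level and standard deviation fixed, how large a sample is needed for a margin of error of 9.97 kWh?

Margin of error scales as 1/√n, so n₂ = n₁·(E₁/E₂)².
n₂ = 528 × (29.9/9.97)² = 528 × 8.994 = 4748.83
Round up: n₂ = 4749.

4749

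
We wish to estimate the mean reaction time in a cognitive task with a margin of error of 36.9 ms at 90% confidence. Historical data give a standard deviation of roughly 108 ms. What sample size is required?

24

For a mean, the margin of error is E = z·σ/√n, so n = (zσ/E)².
At 90% confidence, z = 1.645.
n = (1.645 × 108 / 36.9)² = 23.18
Round up: n = 24.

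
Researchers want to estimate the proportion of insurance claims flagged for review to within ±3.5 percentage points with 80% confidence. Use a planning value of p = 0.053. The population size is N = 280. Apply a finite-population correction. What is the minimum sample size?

n = 55

For a proportion with margin E = 0.035 at 80% confidence, z = 1.282.
n = p̂(1−p̂)(z/E)² = 0.053 × 0.947 × (1.282/0.035)² = 67.34 — call this n₀.
Finite-population correction with N = 280: n = n₀ / (1 + (n₀−1)/N) = 67.34 / 1.237 = 54.44
Round up: n = 55.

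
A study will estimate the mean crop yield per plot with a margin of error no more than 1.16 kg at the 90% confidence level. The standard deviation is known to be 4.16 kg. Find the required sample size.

35

For a mean, the margin of error is E = z·σ/√n, so n = (zσ/E)².
At 90% confidence, z = 1.645.
n = (1.645 × 4.16 / 1.16)² = 34.80
Round up: n = 35.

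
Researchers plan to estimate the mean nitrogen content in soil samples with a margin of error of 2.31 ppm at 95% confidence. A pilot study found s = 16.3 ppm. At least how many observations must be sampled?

192

For a mean, the margin of error is E = z·σ/√n, so n = (zσ/E)².
At 95% confidence, z = 1.960.
n = (1.960 × 16.3 / 2.31)² = 191.28
Round up: n = 192.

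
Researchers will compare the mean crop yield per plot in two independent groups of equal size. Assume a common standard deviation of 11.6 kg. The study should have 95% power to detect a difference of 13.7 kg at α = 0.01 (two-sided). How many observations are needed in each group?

For two equal groups, n per group = 2·((z_{α/2} + z_β)·σ/δ)².
z_{α/2} = 2.576; z_β = 1.645 (power 95%).
n = 2 × (4.221 × 11.6 / 13.7)² = 2 × 12.77 = 25.54
Round up: n = 26 per group.

26 per group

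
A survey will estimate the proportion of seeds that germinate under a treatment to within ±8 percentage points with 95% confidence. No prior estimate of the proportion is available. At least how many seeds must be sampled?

For a proportion with margin E = 0.08 at 95% confidence, z = 1.960.
With no prior estimate, use p = 0.5, which maximizes p(1−p) at 0.25.
n = 0.25 × (z/E)² = 0.25 × (1.960/0.08)² = 150.06
Round up: n = 151.

151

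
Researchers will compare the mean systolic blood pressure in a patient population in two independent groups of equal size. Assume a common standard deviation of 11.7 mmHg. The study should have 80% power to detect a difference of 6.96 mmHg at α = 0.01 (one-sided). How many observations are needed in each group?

For two equal groups, n per group = 2·((z_α + z_β)·σ/δ)².
z_α = 2.326; z_β = 0.842 (power 80%).
n = 2 × (3.168 × 11.7 / 6.96)² = 2 × 28.36 = 56.72
Round up: n = 57 per group.

57 per group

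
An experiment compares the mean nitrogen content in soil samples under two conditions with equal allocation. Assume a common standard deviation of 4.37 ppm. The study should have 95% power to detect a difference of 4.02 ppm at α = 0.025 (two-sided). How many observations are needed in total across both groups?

For two equal groups, n per group = 2·((z_{α/2} + z_β)·σ/δ)².
z_{α/2} = 2.241; z_β = 1.645 (power 95%).
n = 2 × (3.886 × 4.37 / 4.02)² = 2 × 17.84 = 35.68
Round up: n = 36 per group.
Total across both groups: 2 × 36 = 72.

72 total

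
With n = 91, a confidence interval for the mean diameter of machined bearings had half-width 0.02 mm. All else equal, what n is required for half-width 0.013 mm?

n = 216

Margin of error scales as 1/√n, so n₂ = n₁·(E₁/E₂)².
n₂ = 91 × (0.02/0.013)² = 91 × 2.367 = 215.40
Round up: n₂ = 216.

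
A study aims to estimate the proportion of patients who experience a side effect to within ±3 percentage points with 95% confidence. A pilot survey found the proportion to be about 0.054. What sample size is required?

For a proportion with margin E = 0.03 at 95% confidence, z = 1.960.
n = p̂(1−p̂)(z/E)² = 0.054 × 0.946 × (1.960/0.03)² = 218.05
Round up: n = 219.

219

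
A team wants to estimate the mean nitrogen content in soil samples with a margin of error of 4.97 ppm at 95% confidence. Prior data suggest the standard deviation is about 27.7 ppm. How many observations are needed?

For a mean, the margin of error is E = z·σ/√n, so n = (zσ/E)².
At 95% confidence, z = 1.960.
n = (1.960 × 27.7 / 4.97)² = 119.33
Round up: n = 120.

120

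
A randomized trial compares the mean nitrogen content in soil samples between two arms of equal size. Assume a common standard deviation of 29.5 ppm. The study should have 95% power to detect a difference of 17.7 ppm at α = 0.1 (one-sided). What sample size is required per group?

48 per group

For two equal groups, n per group = 2·((z_α + z_β)·σ/δ)².
z_α = 1.282; z_β = 1.645 (power 95%).
n = 2 × (2.927 × 29.5 / 17.7)² = 2 × 23.80 = 47.60
Round up: n = 48 per group.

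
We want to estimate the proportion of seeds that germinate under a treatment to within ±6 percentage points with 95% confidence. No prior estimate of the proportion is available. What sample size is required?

For a proportion with margin E = 0.06 at 95% confidence, z = 1.960.
With no prior estimate, use p = 0.5, which maximizes p(1−p) at 0.25.
n = 0.25 × (z/E)² = 0.25 × (1.960/0.06)² = 266.78
Round up: n = 267.

267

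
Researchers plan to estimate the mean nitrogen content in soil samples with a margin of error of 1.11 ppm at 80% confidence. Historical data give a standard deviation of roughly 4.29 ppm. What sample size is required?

For a mean, the margin of error is E = z·σ/√n, so n = (zσ/E)².
At 80% confidence, z = 1.282.
n = (1.282 × 4.29 / 1.11)² = 24.55
Round up: n = 25.

25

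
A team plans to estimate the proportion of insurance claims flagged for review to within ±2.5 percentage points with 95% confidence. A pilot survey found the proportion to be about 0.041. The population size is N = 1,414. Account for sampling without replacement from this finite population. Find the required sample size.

For a proportion with margin E = 0.025 at 95% confidence, z = 1.960.
n = p̂(1−p̂)(z/E)² = 0.041 × 0.959 × (1.960/0.025)² = 241.68 — call this n₀.
Finite-population correction with N = 1,414: n = n₀ / (1 + (n₀−1)/N) = 241.68 / 1.17 = 206.56
Round up: n = 207.

207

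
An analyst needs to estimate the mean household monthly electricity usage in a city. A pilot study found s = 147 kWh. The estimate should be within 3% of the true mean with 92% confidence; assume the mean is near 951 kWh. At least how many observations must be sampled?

For a mean, the margin of error is E = z·σ/√n, so n = (zσ/E)².
At 92% confidence, z = 1.751.
E = 3% of 951 = 28.53 kWh.
n = (1.751 × 147 / 28.53)² = 81.40
Round up: n = 82.

82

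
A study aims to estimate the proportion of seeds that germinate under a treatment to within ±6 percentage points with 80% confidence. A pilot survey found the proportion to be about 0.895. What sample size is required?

For a proportion with margin E = 0.06 at 80% confidence, z = 1.282.
n = p̂(1−p̂)(z/E)² = 0.895 × 0.105 × (1.282/0.06)² = 42.90
Round up: n = 43.

43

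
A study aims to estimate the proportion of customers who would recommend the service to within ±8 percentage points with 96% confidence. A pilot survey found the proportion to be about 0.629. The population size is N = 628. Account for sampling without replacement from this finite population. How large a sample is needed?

For a proportion with margin E = 0.08 at 96% confidence, z = 2.054.
n = p̂(1−p̂)(z/E)² = 0.629 × 0.371 × (2.054/0.08)² = 153.83 — call this n₀.
Finite-population correction with N = 628: n = n₀ / (1 + (n₀−1)/N) = 153.83 / 1.243 = 123.76
Round up: n = 124.

n = 124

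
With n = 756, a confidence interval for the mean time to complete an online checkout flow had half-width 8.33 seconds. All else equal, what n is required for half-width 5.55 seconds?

1704

Margin of error scales as 1/√n, so n₂ = n₁·(E₁/E₂)².
n₂ = 756 × (8.33/5.55)² = 756 × 2.253 = 1703.27
Round up: n₂ = 1704.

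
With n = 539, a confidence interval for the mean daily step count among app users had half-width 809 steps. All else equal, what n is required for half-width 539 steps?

Margin of error scales as 1/√n, so n₂ = n₁·(E₁/E₂)².
n₂ = 539 × (809/539)² = 539 × 2.253 = 1214.37
Round up: n₂ = 1215.

n = 1215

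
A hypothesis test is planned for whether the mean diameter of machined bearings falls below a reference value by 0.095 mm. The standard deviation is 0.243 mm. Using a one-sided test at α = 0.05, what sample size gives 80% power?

41

For a one-sample z-test, n = ((z_α + z_β)·σ/δ)².
z_α = 1.645 (one-sided α = 0.05); z_β = 0.842 (power 80% → β = 0.2).
n = (2.487 × 0.243 / 0.095)² = 40.47
Round up: n = 41.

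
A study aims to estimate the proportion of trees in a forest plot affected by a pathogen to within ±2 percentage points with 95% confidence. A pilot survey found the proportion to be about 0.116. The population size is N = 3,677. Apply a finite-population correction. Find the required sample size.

For a proportion with margin E = 0.02 at 95% confidence, z = 1.960.
n = p̂(1−p̂)(z/E)² = 0.116 × 0.884 × (1.960/0.02)² = 984.83 — call this n₀.
Finite-population correction with N = 3,677: n = n₀ / (1 + (n₀−1)/N) = 984.83 / 1.268 = 776.68
Round up: n = 777.

n = 777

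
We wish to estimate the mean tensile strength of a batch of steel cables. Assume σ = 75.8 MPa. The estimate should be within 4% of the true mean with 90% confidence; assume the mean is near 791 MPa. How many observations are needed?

For a mean, the margin of error is E = z·σ/√n, so n = (zσ/E)².
At 90% confidence, z = 1.645.
E = 4% of 791 = 31.64 MPa.
n = (1.645 × 75.8 / 31.64)² = 15.53
Round up: n = 16.

16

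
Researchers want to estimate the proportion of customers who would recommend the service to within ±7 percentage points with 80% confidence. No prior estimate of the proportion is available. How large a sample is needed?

n = 84

For a proportion with margin E = 0.07 at 80% confidence, z = 1.282.
With no prior estimate, use p = 0.5, which maximizes p(1−p) at 0.25.
n = 0.25 × (z/E)² = 0.25 × (1.282/0.07)² = 83.85
Round up: n = 84.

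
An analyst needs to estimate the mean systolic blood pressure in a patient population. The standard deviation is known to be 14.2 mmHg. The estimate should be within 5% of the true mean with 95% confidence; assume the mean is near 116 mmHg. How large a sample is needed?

24

For a mean, the margin of error is E = z·σ/√n, so n = (zσ/E)².
At 95% confidence, z = 1.960.
E = 5% of 116 = 5.8 mmHg.
n = (1.960 × 14.2 / 5.8)² = 23.03
Round up: n = 24.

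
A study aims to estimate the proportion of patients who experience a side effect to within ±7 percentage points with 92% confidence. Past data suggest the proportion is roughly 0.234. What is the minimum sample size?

113

For a proportion with margin E = 0.07 at 92% confidence, z = 1.751.
n = p̂(1−p̂)(z/E)² = 0.234 × 0.766 × (1.751/0.07)² = 112.16
Round up: n = 113.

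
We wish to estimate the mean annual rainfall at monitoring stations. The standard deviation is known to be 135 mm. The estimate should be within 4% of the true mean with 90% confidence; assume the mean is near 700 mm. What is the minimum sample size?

63

For a mean, the margin of error is E = z·σ/√n, so n = (zσ/E)².
At 90% confidence, z = 1.645.
E = 4% of 700 = 28 mm.
n = (1.645 × 135 / 28)² = 62.90
Round up: n = 63.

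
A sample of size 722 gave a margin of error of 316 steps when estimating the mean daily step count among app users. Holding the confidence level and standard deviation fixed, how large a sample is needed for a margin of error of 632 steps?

Margin of error scales as 1/√n, so n₂ = n₁·(E₁/E₂)².
n₂ = 722 × (316/632)² = 722 × 0.25 = 180.50
Round up: n₂ = 181.

n = 181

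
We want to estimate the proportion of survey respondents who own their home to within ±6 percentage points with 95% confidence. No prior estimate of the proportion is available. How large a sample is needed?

267

For a proportion with margin E = 0.06 at 95% confidence, z = 1.960.
With no prior estimate, use p = 0.5, which maximizes p(1−p) at 0.25.
n = 0.25 × (z/E)² = 0.25 × (1.960/0.06)² = 266.78
Round up: n = 267.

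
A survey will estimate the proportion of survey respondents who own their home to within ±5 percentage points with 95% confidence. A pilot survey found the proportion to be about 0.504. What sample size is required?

385

For a proportion with margin E = 0.05 at 95% confidence, z = 1.960.
n = p̂(1−p̂)(z/E)² = 0.504 × 0.496 × (1.960/0.05)² = 384.14
Round up: n = 385.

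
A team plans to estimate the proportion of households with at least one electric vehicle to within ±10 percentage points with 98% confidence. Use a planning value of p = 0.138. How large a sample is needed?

For a proportion with margin E = 0.1 at 98% confidence, z = 2.326.
n = p̂(1−p̂)(z/E)² = 0.138 × 0.862 × (2.326/0.1)² = 64.36
Round up: n = 65.

65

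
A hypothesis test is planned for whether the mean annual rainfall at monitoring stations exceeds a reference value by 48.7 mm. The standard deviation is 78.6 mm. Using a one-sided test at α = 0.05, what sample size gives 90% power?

For a one-sample z-test, n = ((z_α + z_β)·σ/δ)².
z_α = 1.645 (one-sided α = 0.05); z_β = 1.282 (power 90% → β = 0.1).
n = (2.927 × 78.6 / 48.7)² = 22.32
Round up: n = 23.

23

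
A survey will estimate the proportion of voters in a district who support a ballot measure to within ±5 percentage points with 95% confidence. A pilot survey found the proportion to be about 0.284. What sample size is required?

For a proportion with margin E = 0.05 at 95% confidence, z = 1.960.
n = p̂(1−p̂)(z/E)² = 0.284 × 0.716 × (1.960/0.05)² = 312.47
Round up: n = 313.

n = 313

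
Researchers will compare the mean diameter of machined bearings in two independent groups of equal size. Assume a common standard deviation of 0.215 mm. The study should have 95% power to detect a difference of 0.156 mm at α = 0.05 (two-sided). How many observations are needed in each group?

50 per group

For two equal groups, n per group = 2·((z_{α/2} + z_β)·σ/δ)².
z_{α/2} = 1.960; z_β = 1.645 (power 95%).
n = 2 × (3.605 × 0.215 / 0.156)² = 2 × 24.69 = 49.38
Round up: n = 50 per group.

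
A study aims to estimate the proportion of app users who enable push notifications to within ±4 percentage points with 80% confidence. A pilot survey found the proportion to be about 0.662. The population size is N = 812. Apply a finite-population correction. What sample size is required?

n = 180

For a proportion with margin E = 0.04 at 80% confidence, z = 1.282.
n = p̂(1−p̂)(z/E)² = 0.662 × 0.338 × (1.282/0.04)² = 229.84 — call this n₀.
Finite-population correction with N = 812: n = n₀ / (1 + (n₀−1)/N) = 229.84 / 1.282 = 179.28
Round up: n = 180.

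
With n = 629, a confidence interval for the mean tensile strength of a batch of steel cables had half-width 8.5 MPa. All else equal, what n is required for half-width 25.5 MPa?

Margin of error scales as 1/√n, so n₂ = n₁·(E₁/E₂)².
n₂ = 629 × (8.5/25.5)² = 629 × 0.1111 = 69.88
Round up: n₂ = 70.

70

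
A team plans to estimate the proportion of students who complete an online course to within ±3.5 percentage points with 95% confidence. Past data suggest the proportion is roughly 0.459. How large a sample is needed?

For a proportion with margin E = 0.035 at 95% confidence, z = 1.960.
n = p̂(1−p̂)(z/E)² = 0.459 × 0.541 × (1.960/0.035)² = 778.73
Round up: n = 779.

n = 779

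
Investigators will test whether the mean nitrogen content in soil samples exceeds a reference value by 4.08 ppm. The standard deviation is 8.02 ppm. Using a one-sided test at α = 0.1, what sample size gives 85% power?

21

For a one-sample z-test, n = ((z_α + z_β)·σ/δ)².
z_α = 1.282 (one-sided α = 0.1); z_β = 1.036 (power 85% → β = 0.15).
n = (2.318 × 8.02 / 4.08)² = 20.76
Round up: n = 21.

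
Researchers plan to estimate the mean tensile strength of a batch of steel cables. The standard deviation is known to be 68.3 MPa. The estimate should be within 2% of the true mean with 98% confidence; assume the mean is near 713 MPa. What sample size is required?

125

For a mean, the margin of error is E = z·σ/√n, so n = (zσ/E)².
At 98% confidence, z = 2.326.
E = 2% of 713 = 14.26 MPa.
n = (2.326 × 68.3 / 14.26)² = 124.11
Round up: n = 125.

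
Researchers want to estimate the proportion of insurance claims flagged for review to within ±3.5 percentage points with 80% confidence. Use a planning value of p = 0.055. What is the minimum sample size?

For a proportion with margin E = 0.035 at 80% confidence, z = 1.282.
n = p̂(1−p̂)(z/E)² = 0.055 × 0.945 × (1.282/0.035)² = 69.73
Round up: n = 70.

n = 70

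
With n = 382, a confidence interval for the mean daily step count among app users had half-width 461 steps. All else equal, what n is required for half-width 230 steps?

Margin of error scales as 1/√n, so n₂ = n₁·(E₁/E₂)².
n₂ = 382 × (461/230)² = 382 × 4.017 = 1534.49
Round up: n₂ = 1535.

1535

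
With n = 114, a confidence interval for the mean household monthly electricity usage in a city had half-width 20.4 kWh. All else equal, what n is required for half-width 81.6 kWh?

8

Margin of error scales as 1/√n, so n₂ = n₁·(E₁/E₂)².
n₂ = 114 × (20.4/81.6)² = 114 × 0.0625 = 7.12
Round up: n₂ = 8.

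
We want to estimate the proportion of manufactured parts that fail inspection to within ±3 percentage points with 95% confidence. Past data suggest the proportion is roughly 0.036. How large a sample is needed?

149

For a proportion with margin E = 0.03 at 95% confidence, z = 1.960.
n = p̂(1−p̂)(z/E)² = 0.036 × 0.964 × (1.960/0.03)² = 148.13
Round up: n = 149.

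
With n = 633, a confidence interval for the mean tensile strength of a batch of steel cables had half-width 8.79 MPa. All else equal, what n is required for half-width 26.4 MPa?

Margin of error scales as 1/√n, so n₂ = n₁·(E₁/E₂)².
n₂ = 633 × (8.79/26.4)² = 633 × 0.1109 = 70.20
Round up: n₂ = 71.

71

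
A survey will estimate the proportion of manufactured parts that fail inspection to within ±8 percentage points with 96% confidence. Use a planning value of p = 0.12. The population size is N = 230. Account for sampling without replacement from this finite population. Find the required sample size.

For a proportion with margin E = 0.08 at 96% confidence, z = 2.054.
n = p̂(1−p̂)(z/E)² = 0.12 × 0.88 × (2.054/0.08)² = 69.61 — call this n₀.
Finite-population correction with N = 230: n = n₀ / (1 + (n₀−1)/N) = 69.61 / 1.298 = 53.63
Round up: n = 54.

54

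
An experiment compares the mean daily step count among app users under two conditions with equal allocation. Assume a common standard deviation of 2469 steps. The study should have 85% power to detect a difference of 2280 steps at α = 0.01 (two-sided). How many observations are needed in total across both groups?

For two equal groups, n per group = 2·((z_{α/2} + z_β)·σ/δ)².
z_{α/2} = 2.576; z_β = 1.036 (power 85%).
n = 2 × (3.612 × 2469 / 2280)² = 2 × 15.30 = 30.60
Round up: n = 31 per group.
Total across both groups: 2 × 31 = 62.

62 total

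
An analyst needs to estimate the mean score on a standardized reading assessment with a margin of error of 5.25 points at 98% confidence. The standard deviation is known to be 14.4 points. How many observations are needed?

n = 41

For a mean, the margin of error is E = z·σ/√n, so n = (zσ/E)².
At 98% confidence, z = 2.326.
n = (2.326 × 14.4 / 5.25)² = 40.70
Round up: n = 41.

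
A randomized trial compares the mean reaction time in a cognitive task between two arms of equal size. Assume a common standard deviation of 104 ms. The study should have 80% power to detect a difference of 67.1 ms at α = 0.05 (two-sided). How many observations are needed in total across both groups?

76 total

For two equal groups, n per group = 2·((z_{α/2} + z_β)·σ/δ)².
z_{α/2} = 1.960; z_β = 0.842 (power 80%).
n = 2 × (2.802 × 104 / 67.1)² = 2 × 18.86 = 37.72
Round up: n = 38 per group.
Total across both groups: 2 × 38 = 76.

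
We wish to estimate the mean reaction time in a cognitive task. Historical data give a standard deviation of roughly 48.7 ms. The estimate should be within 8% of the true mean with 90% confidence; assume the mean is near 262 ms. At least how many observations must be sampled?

15

For a mean, the margin of error is E = z·σ/√n, so n = (zσ/E)².
At 90% confidence, z = 1.645.
E = 8% of 262 = 20.96 ms.
n = (1.645 × 48.7 / 20.96)² = 14.61
Round up: n = 15.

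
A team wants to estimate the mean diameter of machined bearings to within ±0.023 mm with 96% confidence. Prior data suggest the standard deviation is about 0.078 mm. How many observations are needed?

For a mean, the margin of error is E = z·σ/√n, so n = (zσ/E)².
At 96% confidence, z = 2.054.
n = (2.054 × 0.078 / 0.023)² = 48.52
Round up: n = 49.

49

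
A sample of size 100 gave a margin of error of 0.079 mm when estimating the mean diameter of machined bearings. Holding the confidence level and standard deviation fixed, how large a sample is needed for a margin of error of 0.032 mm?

610

Margin of error scales as 1/√n, so n₂ = n₁·(E₁/E₂)².
n₂ = 100 × (0.079/0.032)² = 100 × 6.095 = 609.50
Round up: n₂ = 610.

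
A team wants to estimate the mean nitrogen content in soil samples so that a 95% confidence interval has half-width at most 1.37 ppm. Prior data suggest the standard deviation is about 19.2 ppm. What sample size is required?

For a mean, the margin of error is E = z·σ/√n, so n = (zσ/E)².
At 95% confidence, z = 1.960.
n = (1.960 × 19.2 / 1.37)² = 754.52
Round up: n = 755.

n = 755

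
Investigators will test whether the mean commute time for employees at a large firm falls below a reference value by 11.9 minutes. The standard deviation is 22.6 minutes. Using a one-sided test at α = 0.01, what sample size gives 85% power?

For a one-sample z-test, n = ((z_α + z_β)·σ/δ)².
z_α = 2.326 (one-sided α = 0.01); z_β = 1.036 (power 85% → β = 0.15).
n = (3.362 × 22.6 / 11.9)² = 40.77
Round up: n = 41.

41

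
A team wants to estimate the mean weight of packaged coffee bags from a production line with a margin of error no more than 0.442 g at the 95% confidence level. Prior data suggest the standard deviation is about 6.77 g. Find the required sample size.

For a mean, the margin of error is E = z·σ/√n, so n = (zσ/E)².
At 95% confidence, z = 1.960.
n = (1.960 × 6.77 / 0.442)² = 901.25
Round up: n = 902.

n = 902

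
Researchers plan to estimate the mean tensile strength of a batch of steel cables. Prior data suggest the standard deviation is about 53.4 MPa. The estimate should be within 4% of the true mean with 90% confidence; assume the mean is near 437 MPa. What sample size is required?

n = 26

For a mean, the margin of error is E = z·σ/√n, so n = (zσ/E)².
At 90% confidence, z = 1.645.
E = 4% of 437 = 17.48 MPa.
n = (1.645 × 53.4 / 17.48)² = 25.25
Round up: n = 26.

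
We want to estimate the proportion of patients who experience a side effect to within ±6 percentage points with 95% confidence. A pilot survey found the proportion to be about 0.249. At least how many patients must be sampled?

n = 200

For a proportion with margin E = 0.06 at 95% confidence, z = 1.960.
n = p̂(1−p̂)(z/E)² = 0.249 × 0.751 × (1.960/0.06)² = 199.55
Round up: n = 200.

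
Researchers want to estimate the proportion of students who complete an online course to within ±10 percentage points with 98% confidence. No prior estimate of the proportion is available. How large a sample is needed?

For a proportion with margin E = 0.1 at 98% confidence, z = 2.326.
With no prior estimate, use p = 0.5, which maximizes p(1−p) at 0.25.
n = 0.25 × (z/E)² = 0.25 × (2.326/0.1)² = 135.26
Round up: n = 136.

n = 136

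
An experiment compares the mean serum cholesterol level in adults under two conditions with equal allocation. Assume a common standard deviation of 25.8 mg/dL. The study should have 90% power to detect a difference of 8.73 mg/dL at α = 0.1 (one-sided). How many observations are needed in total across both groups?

For two equal groups, n per group = 2·((z_α + z_β)·σ/δ)².
z_α = 1.282; z_β = 1.282 (power 90%).
n = 2 × (2.564 × 25.8 / 8.73)² = 2 × 57.42 = 114.84
Round up: n = 115 per group.
Total across both groups: 2 × 115 = 230.

230 total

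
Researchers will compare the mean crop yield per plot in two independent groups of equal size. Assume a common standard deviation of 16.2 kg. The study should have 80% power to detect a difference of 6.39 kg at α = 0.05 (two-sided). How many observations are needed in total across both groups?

202 total

For two equal groups, n per group = 2·((z_{α/2} + z_β)·σ/δ)².
z_{α/2} = 1.960; z_β = 0.842 (power 80%).
n = 2 × (2.802 × 16.2 / 6.39)² = 2 × 50.46 = 100.92
Round up: n = 101 per group.
Total across both groups: 2 × 101 = 202.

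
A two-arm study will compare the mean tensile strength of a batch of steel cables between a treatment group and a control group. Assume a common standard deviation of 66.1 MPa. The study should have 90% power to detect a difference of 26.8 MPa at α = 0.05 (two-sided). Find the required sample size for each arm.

128 per group

For two equal groups, n per group = 2·((z_{α/2} + z_β)·σ/δ)².
z_{α/2} = 1.960; z_β = 1.282 (power 90%).
n = 2 × (3.242 × 66.1 / 26.8)² = 2 × 63.94 = 127.88
Round up: n = 128 per group.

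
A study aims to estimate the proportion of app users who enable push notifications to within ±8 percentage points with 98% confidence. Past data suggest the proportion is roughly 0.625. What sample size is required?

199

For a proportion with margin E = 0.08 at 98% confidence, z = 2.326.
n = p̂(1−p̂)(z/E)² = 0.625 × 0.375 × (2.326/0.08)² = 198.13
Round up: n = 199.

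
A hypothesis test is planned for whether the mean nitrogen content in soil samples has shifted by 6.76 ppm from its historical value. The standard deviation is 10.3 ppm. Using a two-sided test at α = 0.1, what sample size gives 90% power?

n = 20

For a one-sample z-test, n = ((z_{α/2} + z_β)·σ/δ)².
z_{α/2} = 1.645 (two-sided α = 0.1); z_β = 1.282 (power 90% → β = 0.1).
n = (2.927 × 10.3 / 6.76)² = 19.89
Round up: n = 20.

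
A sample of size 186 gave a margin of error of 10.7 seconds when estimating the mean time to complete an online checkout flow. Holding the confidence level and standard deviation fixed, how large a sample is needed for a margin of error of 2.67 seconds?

Margin of error scales as 1/√n, so n₂ = n₁·(E₁/E₂)².
n₂ = 186 × (10.7/2.67)² = 186 × 16.06 = 2987.16
Round up: n₂ = 2988.

n = 2988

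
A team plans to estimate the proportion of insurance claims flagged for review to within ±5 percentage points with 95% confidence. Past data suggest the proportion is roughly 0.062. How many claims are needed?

n = 90

For a proportion with margin E = 0.05 at 95% confidence, z = 1.960.
n = p̂(1−p̂)(z/E)² = 0.062 × 0.938 × (1.960/0.05)² = 89.36
Round up: n = 90.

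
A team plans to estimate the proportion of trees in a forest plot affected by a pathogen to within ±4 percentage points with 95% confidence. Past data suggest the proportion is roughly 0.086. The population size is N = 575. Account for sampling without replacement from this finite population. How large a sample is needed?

143

For a proportion with margin E = 0.04 at 95% confidence, z = 1.960.
n = p̂(1−p̂)(z/E)² = 0.086 × 0.914 × (1.960/0.04)² = 188.73 — call this n₀.
Finite-population correction with N = 575: n = n₀ / (1 + (n₀−1)/N) = 188.73 / 1.326 = 142.33
Round up: n = 143.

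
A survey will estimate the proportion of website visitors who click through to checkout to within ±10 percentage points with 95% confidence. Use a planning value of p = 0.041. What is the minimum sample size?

16

For a proportion with margin E = 0.1 at 95% confidence, z = 1.960.
n = p̂(1−p̂)(z/E)² = 0.041 × 0.959 × (1.960/0.1)² = 15.10
Round up: n = 16.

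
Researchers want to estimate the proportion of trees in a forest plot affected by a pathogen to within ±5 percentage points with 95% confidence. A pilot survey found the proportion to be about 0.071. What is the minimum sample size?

102

For a proportion with margin E = 0.05 at 95% confidence, z = 1.960.
n = p̂(1−p̂)(z/E)² = 0.071 × 0.929 × (1.960/0.05)² = 101.36
Round up: n = 102.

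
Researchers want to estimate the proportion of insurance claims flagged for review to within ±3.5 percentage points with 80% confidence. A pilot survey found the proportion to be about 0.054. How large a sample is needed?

For a proportion with margin E = 0.035 at 80% confidence, z = 1.282.
n = p̂(1−p̂)(z/E)² = 0.054 × 0.946 × (1.282/0.035)² = 68.54
Round up: n = 69.

69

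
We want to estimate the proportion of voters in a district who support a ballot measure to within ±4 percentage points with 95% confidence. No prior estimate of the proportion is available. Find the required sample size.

601

For a proportion with margin E = 0.04 at 95% confidence, z = 1.960.
With no prior estimate, use p = 0.5, which maximizes p(1−p) at 0.25.
n = 0.25 × (z/E)² = 0.25 × (1.960/0.04)² = 600.25
Round up: n = 601.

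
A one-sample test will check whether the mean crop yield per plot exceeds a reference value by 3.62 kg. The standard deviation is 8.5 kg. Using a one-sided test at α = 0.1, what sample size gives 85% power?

n = 30

For a one-sample z-test, n = ((z_α + z_β)·σ/δ)².
z_α = 1.282 (one-sided α = 0.1); z_β = 1.036 (power 85% → β = 0.15).
n = (2.318 × 8.5 / 3.62)² = 29.62
Round up: n = 30.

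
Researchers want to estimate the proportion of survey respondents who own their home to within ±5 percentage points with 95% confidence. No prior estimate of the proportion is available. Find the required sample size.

385

For a proportion with margin E = 0.05 at 95% confidence, z = 1.960.
With no prior estimate, use p = 0.5, which maximizes p(1−p) at 0.25.
n = 0.25 × (z/E)² = 0.25 × (1.960/0.05)² = 384.16
Round up: n = 385.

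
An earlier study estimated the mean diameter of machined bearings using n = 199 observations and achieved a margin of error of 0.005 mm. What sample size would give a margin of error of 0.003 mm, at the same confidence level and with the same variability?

Margin of error scales as 1/√n, so n₂ = n₁·(E₁/E₂)².
n₂ = 199 × (0.005/0.003)² = 199 × 2.778 = 552.82
Round up: n₂ = 553.

553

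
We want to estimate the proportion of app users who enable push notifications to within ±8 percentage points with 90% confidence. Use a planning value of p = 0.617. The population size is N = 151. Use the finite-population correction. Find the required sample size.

For a proportion with margin E = 0.08 at 90% confidence, z = 1.645.
n = p̂(1−p̂)(z/E)² = 0.617 × 0.383 × (1.645/0.08)² = 99.92 — call this n₀.
Finite-population correction with N = 151: n = n₀ / (1 + (n₀−1)/N) = 99.92 / 1.655 = 60.37
Round up: n = 61.

61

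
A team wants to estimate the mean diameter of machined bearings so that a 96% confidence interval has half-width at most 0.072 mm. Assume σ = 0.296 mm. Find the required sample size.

For a mean, the margin of error is E = z·σ/√n, so n = (zσ/E)².
At 96% confidence, z = 2.054.
n = (2.054 × 0.296 / 0.072)² = 71.30
Round up: n = 72.

72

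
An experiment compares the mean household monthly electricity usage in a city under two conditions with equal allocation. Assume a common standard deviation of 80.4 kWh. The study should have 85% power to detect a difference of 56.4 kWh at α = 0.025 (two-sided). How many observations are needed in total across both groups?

For two equal groups, n per group = 2·((z_{α/2} + z_β)·σ/δ)².
z_{α/2} = 2.241; z_β = 1.036 (power 85%).
n = 2 × (3.277 × 80.4 / 56.4)² = 2 × 21.82 = 43.64
Round up: n = 44 per group.
Total across both groups: 2 × 44 = 88.

88 total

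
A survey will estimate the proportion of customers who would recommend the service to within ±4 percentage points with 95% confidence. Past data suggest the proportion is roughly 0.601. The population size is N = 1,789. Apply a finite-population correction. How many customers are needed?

436

For a proportion with margin E = 0.04 at 95% confidence, z = 1.960.
n = p̂(1−p̂)(z/E)² = 0.601 × 0.399 × (1.960/0.04)² = 575.76 — call this n₀.
Finite-population correction with N = 1,789: n = n₀ / (1 + (n₀−1)/N) = 575.76 / 1.321 = 435.85
Round up: n = 436.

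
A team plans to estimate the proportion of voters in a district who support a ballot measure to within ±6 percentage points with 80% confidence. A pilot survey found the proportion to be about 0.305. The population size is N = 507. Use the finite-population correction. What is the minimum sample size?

For a proportion with margin E = 0.06 at 80% confidence, z = 1.282.
n = p̂(1−p̂)(z/E)² = 0.305 × 0.695 × (1.282/0.06)² = 96.77 — call this n₀.
Finite-population correction with N = 507: n = n₀ / (1 + (n₀−1)/N) = 96.77 / 1.189 = 81.39
Round up: n = 82.

82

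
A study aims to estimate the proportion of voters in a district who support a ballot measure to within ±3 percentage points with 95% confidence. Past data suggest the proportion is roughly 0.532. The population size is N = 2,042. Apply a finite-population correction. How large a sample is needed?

700

For a proportion with margin E = 0.03 at 95% confidence, z = 1.960.
n = p̂(1−p̂)(z/E)² = 0.532 × 0.468 × (1.960/0.03)² = 1062.74 — call this n₀.
Finite-population correction with N = 2,042: n = n₀ / (1 + (n₀−1)/N) = 1062.74 / 1.52 = 699.17
Round up: n = 700.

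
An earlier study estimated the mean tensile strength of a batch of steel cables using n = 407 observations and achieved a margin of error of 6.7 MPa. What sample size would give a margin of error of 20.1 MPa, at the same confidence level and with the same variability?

Margin of error scales as 1/√n, so n₂ = n₁·(E₁/E₂)².
n₂ = 407 × (6.7/20.1)² = 407 × 0.1111 = 45.22
Round up: n₂ = 46.

n = 46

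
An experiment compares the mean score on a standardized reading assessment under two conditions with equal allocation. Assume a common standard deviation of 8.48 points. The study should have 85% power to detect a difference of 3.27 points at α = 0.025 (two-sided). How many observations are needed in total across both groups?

290 total

For two equal groups, n per group = 2·((z_{α/2} + z_β)·σ/δ)².
z_{α/2} = 2.241; z_β = 1.036 (power 85%).
n = 2 × (3.277 × 8.48 / 3.27)² = 2 × 72.22 = 144.44
Round up: n = 145 per group.
Total across both groups: 2 × 145 = 290.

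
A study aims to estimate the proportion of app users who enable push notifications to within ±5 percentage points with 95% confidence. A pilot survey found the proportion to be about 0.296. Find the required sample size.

321

For a proportion with margin E = 0.05 at 95% confidence, z = 1.960.
n = p̂(1−p̂)(z/E)² = 0.296 × 0.704 × (1.960/0.05)² = 320.21
Round up: n = 321.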